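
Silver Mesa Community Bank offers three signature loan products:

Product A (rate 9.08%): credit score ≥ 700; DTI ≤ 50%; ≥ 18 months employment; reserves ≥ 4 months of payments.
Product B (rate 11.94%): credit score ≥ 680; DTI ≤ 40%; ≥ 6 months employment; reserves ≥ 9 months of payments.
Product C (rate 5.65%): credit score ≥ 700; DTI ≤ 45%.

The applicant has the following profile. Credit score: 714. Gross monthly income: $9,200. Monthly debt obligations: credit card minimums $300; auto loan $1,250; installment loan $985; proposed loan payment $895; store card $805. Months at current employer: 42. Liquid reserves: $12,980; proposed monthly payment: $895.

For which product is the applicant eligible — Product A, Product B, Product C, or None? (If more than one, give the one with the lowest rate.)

Total debts = (300 + 1,250 + 985 + 895 + 805) = 4,235; DTI = 4,235/9,200 = 46%.
Reserves = 12,980/895 = 14.5 months.
Product A: score 714 ≥ 700; DTI 46% ≤ 50%; employment 42 ≥ 18 mo; reserves 14.5 ≥ 4 mo → qualifies.
Product B: score 714 ≥ 680; DTI 46% > 40%; employment 42 ≥ 6 mo; reserves 14.5 ≥ 9 mo → does not qualify.
Product C: score 714 ≥ 700; DTI 46% > 45% → does not qualify.

Product A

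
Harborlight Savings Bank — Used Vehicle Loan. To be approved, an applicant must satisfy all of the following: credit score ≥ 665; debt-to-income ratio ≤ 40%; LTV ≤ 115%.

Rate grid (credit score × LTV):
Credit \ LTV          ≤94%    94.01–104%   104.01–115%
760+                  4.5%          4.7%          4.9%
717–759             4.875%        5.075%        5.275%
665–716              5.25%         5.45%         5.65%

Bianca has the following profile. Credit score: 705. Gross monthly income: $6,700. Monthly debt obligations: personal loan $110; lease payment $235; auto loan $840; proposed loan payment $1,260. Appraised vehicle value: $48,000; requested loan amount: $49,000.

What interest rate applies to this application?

Credit score 705 ≥ 665; Total monthly debts = (110 + 235 + 840 + 1,260) = 2,445. DTI: 2,445 ÷ 6,700 = 36.5%, within the 40% cap
Loan-to-value = 49,000/48,000 = 102.1% — pass (115% max)
Score 705 is in the 665–716 band; LTV 102.1% is in the 94.01–104% band → 5.45%.

5.45%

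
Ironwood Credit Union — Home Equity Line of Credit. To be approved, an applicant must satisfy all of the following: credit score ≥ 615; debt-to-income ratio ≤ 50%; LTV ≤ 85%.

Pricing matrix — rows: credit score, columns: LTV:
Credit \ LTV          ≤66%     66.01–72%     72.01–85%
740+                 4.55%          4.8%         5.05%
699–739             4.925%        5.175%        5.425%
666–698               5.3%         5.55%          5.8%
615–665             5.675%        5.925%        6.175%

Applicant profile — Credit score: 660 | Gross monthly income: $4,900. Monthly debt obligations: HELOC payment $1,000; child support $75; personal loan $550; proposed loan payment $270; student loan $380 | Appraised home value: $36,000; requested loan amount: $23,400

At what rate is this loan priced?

Credit score 660 ≥ 615; Total monthly debts = (1,000 + 75 + 550 + 270 + 380) = 2,275. DTI: 2,275 ÷ 4,900 = 46.4%, within the 50% cap
LTV: 23,400 ÷ 36,000 = 65%, within 85% cap
Score 660 is in the 615–665 band; LTV 65% is in the ≤66% band → 5.675%.

5.675%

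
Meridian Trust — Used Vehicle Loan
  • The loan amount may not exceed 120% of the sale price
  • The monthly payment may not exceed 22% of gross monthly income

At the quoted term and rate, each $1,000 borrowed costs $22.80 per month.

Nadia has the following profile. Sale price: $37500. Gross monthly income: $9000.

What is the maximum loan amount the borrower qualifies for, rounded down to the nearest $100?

Payment cap: 22% × $9,000 = $1,980/month.
At $22.80 per $1,000, that supports 1,980/22.80 × 1,000 ≈ $86,842 → $86,800.
LTV cap: 120% × $37,500 = $45,000 → $45,000.
Binding constraint: loan-to-value.

$45,000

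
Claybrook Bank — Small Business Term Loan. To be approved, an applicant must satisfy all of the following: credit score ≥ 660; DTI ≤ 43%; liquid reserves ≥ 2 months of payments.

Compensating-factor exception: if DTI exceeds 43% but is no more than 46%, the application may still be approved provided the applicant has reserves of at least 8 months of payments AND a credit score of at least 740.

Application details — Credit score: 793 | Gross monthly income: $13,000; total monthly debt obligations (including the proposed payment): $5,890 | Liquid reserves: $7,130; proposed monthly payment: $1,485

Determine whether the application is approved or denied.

Credit score 793 ≥ 660 (meets base)
DTI = 5,890/13,000 = 45.3% > 43% — standard DTI limit exceeded.
Liquid reserves cover 7,130/1,485 = 4.8 months — ≥ 2 required
45.3% falls in the override range (43%–46%), so the compensating-factor test applies.
Reserves 4.8 < 8 months; credit score 793 ≥ 740.
Compensating-factor requirement not fully met.

Denied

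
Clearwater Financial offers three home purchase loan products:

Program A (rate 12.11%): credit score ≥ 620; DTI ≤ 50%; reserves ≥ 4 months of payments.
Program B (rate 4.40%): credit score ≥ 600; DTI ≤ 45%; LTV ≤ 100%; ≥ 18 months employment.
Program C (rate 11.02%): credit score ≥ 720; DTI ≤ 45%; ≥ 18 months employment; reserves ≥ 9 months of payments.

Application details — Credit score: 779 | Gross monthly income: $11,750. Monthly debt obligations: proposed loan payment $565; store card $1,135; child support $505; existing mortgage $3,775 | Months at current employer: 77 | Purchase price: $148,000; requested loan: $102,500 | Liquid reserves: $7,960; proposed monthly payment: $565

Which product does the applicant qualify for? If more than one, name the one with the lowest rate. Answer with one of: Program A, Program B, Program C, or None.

Total debts = (565 + 1,135 + 505 + 3,775) = 5,980; DTI = 5,980/11,750 = 50.9%.
LTV = 102,500/148,000 = 69.3%.
Reserves = 7,960/565 = 14.1 months.
Program A: score 779 ≥ 620; DTI 50.9% > 50%; reserves 14.1 ≥ 4 mo → does not qualify.
Program B: score 779 ≥ 600; DTI 50.9% > 45%; LTV 69.3% ≤ 100%; employment 77 ≥ 18 mo → does not qualify.
Program C: score 779 ≥ 720; DTI 50.9% > 45%; employment 77 ≥ 18 mo; reserves 14.1 ≥ 9 mo → does not qualify.

None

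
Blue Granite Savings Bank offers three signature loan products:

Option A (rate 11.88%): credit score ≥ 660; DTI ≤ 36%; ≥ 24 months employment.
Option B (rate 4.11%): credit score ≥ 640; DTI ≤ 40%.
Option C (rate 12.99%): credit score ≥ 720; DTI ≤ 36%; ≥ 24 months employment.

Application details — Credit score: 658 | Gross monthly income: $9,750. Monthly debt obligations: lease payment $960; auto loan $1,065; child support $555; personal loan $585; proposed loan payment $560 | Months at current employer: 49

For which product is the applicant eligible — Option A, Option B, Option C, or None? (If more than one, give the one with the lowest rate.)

Total debts = (960 + 1,065 + 555 + 585 + 560) = 3,725; DTI = 3,725/9,750 = 38.2%.
Option A: score 658 < 660; DTI 38.2% > 36%; employment 49 ≥ 24 mo → does not qualify.
Option B: score 658 ≥ 640; DTI 38.2% ≤ 40% → qualifies.
Option C: score 658 < 720; DTI 38.2% > 36%; employment 49 ≥ 24 mo → does not qualify.

Option B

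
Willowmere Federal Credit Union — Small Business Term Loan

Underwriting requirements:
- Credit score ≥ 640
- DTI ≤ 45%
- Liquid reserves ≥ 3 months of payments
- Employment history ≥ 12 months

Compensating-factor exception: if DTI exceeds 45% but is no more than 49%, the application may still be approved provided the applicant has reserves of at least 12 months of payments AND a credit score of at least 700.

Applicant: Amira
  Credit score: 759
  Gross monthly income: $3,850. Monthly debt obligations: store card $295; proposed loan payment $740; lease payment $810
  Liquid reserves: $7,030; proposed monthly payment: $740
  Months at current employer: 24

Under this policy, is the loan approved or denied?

Credit score 759 ≥ 640 (meets base)
Total debts = (295 + 740 + 810) = 1,845. DTI: 1,845 ÷ 3,850 = 47.9%, over the 45% base limit.
Reserves: 7,030 ÷ 740 = 9.5 months (meets 3-month minimum)
Employment 24 ≥ 12 months
47.9% falls in the override range (45%–49%), so the compensating-factor test applies.
Override check — reserves: 9.5 mo (short of 12); score: 759 (ok).
Compensating-factor requirement not fully met.

Denied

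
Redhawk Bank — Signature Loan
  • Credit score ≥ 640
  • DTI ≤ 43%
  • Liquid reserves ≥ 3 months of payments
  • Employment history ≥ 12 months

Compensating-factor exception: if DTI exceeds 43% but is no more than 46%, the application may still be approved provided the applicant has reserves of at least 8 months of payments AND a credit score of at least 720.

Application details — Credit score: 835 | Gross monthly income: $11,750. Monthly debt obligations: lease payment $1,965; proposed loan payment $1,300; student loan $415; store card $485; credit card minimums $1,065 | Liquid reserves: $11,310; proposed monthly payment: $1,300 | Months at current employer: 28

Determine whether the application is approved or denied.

Approved

Credit score 835 ≥ 640 (meets base)
Total debts = (1,965 + 1,300 + 415 + 485 + 1,065) = 5,230. DTI: 5,230 ÷ 11,750 = 44.5%, over the 43% base limit.
Reserves: 11,310 ÷ 1,300 = 8.7 months (meets 3-month minimum)
Employment 28 ≥ 12 months
44.5% falls in the override range (43%–46%), so the compensating-factor test applies.
Reserves 8.7 ≥ 8 months; credit score 835 ≥ 720.
Both override conditions satisfied; DTI exception granted.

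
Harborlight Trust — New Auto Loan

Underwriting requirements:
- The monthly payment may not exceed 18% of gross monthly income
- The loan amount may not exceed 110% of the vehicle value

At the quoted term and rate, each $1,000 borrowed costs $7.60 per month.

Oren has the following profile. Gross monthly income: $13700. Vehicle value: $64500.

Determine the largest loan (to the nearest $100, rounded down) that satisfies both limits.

$70,900

Payment cap: 18% × $13,700 = $2,466/month.
At $7.60 per $1,000, that supports 2,466/7.60 × 1,000 ≈ $324,473 → $324,400.
LTV cap: 110% × $64,500 = $70,950 → $70,900.
Binding constraint: loan-to-value.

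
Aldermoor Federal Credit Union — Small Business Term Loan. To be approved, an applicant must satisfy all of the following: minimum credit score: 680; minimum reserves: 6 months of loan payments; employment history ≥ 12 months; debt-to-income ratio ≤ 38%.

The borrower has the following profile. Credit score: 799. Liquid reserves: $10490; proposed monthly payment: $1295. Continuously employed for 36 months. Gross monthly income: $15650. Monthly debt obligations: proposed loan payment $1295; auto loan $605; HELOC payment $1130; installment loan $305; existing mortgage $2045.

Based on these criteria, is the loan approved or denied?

Approved

Credit score 799 ≥ 680 (meets)
Reserves = 10,490/1,295 = 8.1 months ≥ 6
Employment 36 ≥ 12 months
Total monthly debts = (1,295 + 605 + 1,130 + 305 + 2,045) = 5,380. DTI: 5,380 ÷ 15,650 = 34.4%, within the 38% cap
All criteria satisfied.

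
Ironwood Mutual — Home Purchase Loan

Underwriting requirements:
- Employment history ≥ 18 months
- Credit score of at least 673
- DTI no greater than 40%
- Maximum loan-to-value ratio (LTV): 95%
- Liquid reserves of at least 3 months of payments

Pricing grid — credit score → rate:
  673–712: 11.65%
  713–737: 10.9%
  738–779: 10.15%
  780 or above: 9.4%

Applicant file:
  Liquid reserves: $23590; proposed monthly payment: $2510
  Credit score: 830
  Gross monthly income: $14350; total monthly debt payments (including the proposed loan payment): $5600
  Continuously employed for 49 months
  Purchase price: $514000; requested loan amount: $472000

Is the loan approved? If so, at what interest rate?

Approved at 9.4%

Credit score 830 ≥ 673 (meets minimum)
Debt-to-income = 5,600/14,350 = 39% — meets 40% limit
LTV = 472,000/514,000 = 91.8% ≤ 95%
Reserves = 23,590/2,510 = 9.4 months ≥ 3
Employment 49 ≥ 18 months
All requirements met. Score 830 falls in the 780 or above tier → 9.4%.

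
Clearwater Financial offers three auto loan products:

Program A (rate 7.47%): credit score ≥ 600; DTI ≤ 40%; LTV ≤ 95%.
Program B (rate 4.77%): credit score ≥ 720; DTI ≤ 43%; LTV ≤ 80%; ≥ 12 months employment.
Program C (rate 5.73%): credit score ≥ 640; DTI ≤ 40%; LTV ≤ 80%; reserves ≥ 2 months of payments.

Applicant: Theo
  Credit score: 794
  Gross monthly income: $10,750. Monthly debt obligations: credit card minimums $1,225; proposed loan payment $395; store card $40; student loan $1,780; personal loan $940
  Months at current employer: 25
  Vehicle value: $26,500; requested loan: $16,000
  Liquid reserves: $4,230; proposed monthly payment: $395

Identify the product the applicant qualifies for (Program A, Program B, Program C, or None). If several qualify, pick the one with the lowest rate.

Program B

Total debts = (1,225 + 395 + 40 + 1,780 + 940) = 4,380; DTI = 4,380/10,750 = 40.7%.
LTV = 16,000/26,500 = 60.4%.
Reserves = 4,230/395 = 10.7 months.
Program A: score 794 ≥ 600; DTI 40.7% > 40%; LTV 60.4% ≤ 95% → does not qualify.
Program B: score 794 ≥ 720; DTI 40.7% ≤ 43%; LTV 60.4% ≤ 80%; employment 25 ≥ 12 mo → qualifies.
Program C: score 794 ≥ 640; DTI 40.7% > 40%; LTV 60.4% ≤ 80%; reserves 10.7 ≥ 2 mo → does not qualify.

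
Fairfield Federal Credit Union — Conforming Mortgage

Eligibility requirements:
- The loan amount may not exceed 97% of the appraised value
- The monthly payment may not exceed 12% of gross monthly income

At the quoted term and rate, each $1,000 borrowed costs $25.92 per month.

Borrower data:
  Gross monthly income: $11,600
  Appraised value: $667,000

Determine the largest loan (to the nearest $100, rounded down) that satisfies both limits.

Payment cap: 12% × $11,600 = $1,392/month.
At $25.92 per $1,000, that supports 1,392/25.92 × 1,000 ≈ $53,703 → $53,700.
LTV cap: 97% × $667,000 = $646,990 → $646,900.
Binding constraint: payment-to-income.

$53,700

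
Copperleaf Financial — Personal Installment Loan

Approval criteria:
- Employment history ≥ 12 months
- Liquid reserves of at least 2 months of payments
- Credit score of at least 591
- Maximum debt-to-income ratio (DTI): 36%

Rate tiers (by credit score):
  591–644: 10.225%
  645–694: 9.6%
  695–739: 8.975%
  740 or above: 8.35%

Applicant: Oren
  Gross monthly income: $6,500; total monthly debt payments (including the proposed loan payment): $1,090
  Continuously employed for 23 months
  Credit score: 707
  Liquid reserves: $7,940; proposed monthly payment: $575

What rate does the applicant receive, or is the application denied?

Credit score 707 ≥ 591 (meets minimum)
Reserves = 7,940/575 = 13.8 months ≥ 2
DTI: 1,090 ÷ 6,500 = 16.8%, within the 36% cap
Employment 23 ≥ 12 months
All requirements met. Score 707 falls in the 695–739 tier → 8.975%.

Approved at 8.975%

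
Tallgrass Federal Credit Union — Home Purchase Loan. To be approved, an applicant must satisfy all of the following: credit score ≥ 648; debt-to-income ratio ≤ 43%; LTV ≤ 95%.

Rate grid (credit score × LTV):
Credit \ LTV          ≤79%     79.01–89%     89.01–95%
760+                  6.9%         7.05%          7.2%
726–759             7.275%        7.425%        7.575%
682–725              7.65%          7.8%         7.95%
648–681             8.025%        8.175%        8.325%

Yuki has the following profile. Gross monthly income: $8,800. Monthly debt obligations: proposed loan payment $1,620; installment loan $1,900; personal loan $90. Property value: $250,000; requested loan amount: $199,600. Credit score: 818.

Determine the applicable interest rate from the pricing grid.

7.05%

Credit score 818 ≥ 648; Total monthly debts = (1,620 + 1,900 + 90) = 3,610. Debt-to-income = 3,610/8,800 = 41% — meets 43% limit
Loan-to-value = 199,600/250,000 = 79.8% — pass (95% max)
Credit 818 → row 760+; LTV 79.8% → column 79.01–89%. Grid cell → 7.05%.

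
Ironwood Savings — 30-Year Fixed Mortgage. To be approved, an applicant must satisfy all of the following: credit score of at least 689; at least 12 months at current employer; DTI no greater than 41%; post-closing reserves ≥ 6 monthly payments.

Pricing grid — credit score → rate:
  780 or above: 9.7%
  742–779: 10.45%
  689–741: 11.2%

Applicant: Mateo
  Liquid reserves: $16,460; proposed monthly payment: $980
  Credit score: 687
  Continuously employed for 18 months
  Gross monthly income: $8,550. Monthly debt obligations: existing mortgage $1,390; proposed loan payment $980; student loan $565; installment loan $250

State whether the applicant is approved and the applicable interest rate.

Credit score 687 < 689 (below minimum)
Reserves = 16,460/980 = 16.8 months ≥ 6
Employment 18 ≥ 12 months
Total monthly debts = (1,390 + 980 + 565 + 250) = 3,185. DTI = 3,185/8,550 = 37.3% ≤ 41%
Not all requirements met → denied.

Denied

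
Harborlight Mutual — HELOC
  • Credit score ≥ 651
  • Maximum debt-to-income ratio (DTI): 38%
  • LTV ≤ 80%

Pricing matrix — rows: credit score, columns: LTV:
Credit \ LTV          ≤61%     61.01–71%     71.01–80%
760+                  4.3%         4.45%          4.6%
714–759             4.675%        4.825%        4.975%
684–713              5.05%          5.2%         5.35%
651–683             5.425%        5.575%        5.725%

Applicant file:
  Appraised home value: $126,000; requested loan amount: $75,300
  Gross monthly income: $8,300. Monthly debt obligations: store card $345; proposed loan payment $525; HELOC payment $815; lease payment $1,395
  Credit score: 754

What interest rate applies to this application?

Credit score 754 ≥ 651; Total monthly debts = (345 + 525 + 815 + 1,395) = 3,080. Debt-to-income = 3,080/8,300 = 37.1% — meets 38% limit
LTV = 75,300/126,000 = 59.8% ≤ 80%
Score 754 is in the 714–759 band; LTV 59.8% is in the ≤61% band → 4.675%.

4.675%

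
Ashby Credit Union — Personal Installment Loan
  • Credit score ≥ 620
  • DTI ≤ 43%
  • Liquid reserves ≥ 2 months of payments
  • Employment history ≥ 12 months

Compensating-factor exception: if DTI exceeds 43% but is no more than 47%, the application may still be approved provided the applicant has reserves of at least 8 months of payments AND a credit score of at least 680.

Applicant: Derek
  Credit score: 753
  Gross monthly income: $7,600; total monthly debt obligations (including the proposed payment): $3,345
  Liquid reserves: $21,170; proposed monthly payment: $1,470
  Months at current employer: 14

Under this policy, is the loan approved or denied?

Credit score 753 ≥ 620 (meets base)
DTI: 3,345 ÷ 7,600 = 44%, over the 43% base limit.
Liquid reserves cover 21,170/1,470 = 14.4 months — ≥ 2 required
Employment 14 ≥ 12 months
44% falls in the override range (43%–47%), so the compensating-factor test applies.
Override check — reserves: 14.4 mo (ok); score: 753 (ok).
Both compensating conditions met → exception applies.

Approved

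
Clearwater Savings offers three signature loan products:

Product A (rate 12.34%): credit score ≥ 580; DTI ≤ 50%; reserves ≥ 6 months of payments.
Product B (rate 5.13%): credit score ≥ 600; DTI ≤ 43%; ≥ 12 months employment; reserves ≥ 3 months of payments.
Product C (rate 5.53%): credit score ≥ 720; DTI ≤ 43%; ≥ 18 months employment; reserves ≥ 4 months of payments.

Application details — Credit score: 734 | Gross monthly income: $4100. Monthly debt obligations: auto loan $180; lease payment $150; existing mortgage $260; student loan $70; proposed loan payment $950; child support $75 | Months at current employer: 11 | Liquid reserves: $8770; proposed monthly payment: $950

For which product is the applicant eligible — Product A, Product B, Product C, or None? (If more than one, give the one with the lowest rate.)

Product A

Total debts = (180 + 150 + 260 + 70 + 950 + 75) = 1,685; DTI = 1,685/4,100 = 41.1%.
Reserves = 8,770/950 = 9.2 months.
Product A: score 734 ≥ 580; DTI 41.1% ≤ 50%; reserves 9.2 ≥ 6 mo → qualifies.
Product B: score 734 ≥ 600; DTI 41.1% ≤ 43%; employment 11 < 12 mo; reserves 9.2 ≥ 3 mo → does not qualify.
Product C: score 734 ≥ 720; DTI 41.1% ≤ 43%; employment 11 < 18 mo; reserves 9.2 ≥ 4 mo → does not qualify.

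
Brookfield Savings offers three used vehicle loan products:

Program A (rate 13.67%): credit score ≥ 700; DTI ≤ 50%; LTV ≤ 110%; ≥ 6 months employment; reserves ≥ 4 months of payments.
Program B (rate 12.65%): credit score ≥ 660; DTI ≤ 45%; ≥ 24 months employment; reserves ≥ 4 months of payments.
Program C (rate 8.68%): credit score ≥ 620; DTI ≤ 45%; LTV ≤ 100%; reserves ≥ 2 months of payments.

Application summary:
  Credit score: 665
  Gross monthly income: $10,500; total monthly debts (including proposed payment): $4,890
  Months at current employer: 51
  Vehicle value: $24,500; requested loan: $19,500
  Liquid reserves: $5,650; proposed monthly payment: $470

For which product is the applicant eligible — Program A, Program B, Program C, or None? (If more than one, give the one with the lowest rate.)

None

DTI = 4,890/10,500 = 46.6%.
LTV = 19,500/24,500 = 79.6%.
Reserves = 5,650/470 = 12.0 months.
Program A: score 665 < 700; DTI 46.6% ≤ 50%; LTV 79.6% ≤ 110%; employment 51 ≥ 6 mo; reserves 12.0 ≥ 4 mo → does not qualify.
Program B: score 665 ≥ 660; DTI 46.6% > 45%; employment 51 ≥ 24 mo; reserves 12.0 ≥ 4 mo → does not qualify.
Program C: score 665 ≥ 620; DTI 46.6% > 45%; LTV 79.6% ≤ 100%; reserves 12.0 ≥ 2 mo → does not qualify.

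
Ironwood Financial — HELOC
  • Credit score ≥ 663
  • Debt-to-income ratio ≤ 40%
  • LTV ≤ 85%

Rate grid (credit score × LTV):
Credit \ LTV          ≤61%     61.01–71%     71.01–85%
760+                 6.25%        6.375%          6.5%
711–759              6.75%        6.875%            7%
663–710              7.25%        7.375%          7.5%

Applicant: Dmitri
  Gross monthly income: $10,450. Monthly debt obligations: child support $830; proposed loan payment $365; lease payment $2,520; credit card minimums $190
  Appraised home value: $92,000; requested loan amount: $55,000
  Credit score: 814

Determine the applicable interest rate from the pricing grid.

6.25%

Credit score 814 ≥ 663; Total monthly debts = (830 + 365 + 2,520 + 190) = 3,905. Debt-to-income = 3,905/10,450 = 37.4% — meets 40% limit
Loan-to-value = 55,000/92,000 = 59.8% — pass (85% max)
Row: 814 falls in 760+. Column: 59.8% falls in ≤61%. Rate = 6.25%.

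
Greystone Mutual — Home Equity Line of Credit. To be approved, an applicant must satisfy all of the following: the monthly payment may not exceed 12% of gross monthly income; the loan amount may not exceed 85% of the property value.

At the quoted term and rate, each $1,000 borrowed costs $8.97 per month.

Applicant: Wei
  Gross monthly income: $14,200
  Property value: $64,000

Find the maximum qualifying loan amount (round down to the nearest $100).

$54,400

Payment cap: 12% × $14,200 = $1,704/month.
At $8.97 per $1,000, that supports 1,704/8.97 × 1,000 ≈ $189,966 → $189,900.
LTV cap: 85% × $64,000 = $54,400 → $54,400.
Binding constraint: loan-to-value.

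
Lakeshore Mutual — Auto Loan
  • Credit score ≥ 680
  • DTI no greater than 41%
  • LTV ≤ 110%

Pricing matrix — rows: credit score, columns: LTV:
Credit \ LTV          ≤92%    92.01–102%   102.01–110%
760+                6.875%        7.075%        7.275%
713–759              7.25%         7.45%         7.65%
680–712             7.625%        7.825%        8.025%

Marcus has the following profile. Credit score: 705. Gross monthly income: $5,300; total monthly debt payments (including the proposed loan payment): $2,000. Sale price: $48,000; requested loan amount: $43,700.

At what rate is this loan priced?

7.625%

Credit score 705 ≥ 680; DTI: 2,000 ÷ 5,300 = 37.7%, within the 41% cap
LTV = 43,700/48,000 = 91% ≤ 110%
Score 705 is in the 680–712 band; LTV 91% is in the ≤92% band → 7.625%.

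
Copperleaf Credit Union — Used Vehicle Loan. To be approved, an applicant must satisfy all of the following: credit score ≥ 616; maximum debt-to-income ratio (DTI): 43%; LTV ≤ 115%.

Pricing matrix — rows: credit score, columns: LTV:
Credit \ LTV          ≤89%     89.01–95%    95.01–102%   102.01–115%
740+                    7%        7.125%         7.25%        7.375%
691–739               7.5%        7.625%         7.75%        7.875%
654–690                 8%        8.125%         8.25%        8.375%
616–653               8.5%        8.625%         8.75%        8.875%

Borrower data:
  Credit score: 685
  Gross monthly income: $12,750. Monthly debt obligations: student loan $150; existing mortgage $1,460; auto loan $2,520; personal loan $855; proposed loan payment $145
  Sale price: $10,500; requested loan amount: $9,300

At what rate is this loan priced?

8%

Credit score 685 ≥ 616; Total monthly debts = (150 + 1,460 + 2,520 + 855 + 145) = 5,130. DTI: 5,130 ÷ 12,750 = 40.2%, within the 43% cap
Loan-to-value = 9,300/10,500 = 88.6% — pass (115% max)
Credit 685 → row 654–690; LTV 88.6% → column ≤89%. Grid cell → 8%.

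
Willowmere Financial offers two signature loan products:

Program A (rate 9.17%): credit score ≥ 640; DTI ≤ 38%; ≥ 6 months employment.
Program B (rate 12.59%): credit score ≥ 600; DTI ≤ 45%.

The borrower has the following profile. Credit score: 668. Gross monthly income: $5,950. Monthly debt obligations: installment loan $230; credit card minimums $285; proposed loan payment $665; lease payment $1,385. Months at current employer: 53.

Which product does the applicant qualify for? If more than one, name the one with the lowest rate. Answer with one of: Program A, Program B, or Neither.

Program B

Total debts = (230 + 285 + 665 + 1,385) = 2,565; DTI = 2,565/5,950 = 43.1%.
Program A: score 668 ≥ 640; DTI 43.1% > 38%; employment 53 ≥ 6 mo → does not qualify.
Program B: score 668 ≥ 600; DTI 43.1% ≤ 45% → qualifies.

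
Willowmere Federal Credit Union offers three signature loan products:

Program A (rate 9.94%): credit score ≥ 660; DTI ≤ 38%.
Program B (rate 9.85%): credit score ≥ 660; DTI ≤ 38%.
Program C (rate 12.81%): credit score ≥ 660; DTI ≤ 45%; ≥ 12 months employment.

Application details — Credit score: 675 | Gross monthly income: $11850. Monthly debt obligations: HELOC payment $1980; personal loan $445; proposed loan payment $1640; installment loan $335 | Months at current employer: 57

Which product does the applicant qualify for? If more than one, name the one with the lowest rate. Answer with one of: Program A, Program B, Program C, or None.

Program B

Total debts = (1,980 + 445 + 1,640 + 335) = 4,400; DTI = 4,400/11,850 = 37.1%.
Program A: score 675 ≥ 660; DTI 37.1% ≤ 38% → qualifies.
Program B: score 675 ≥ 660; DTI 37.1% ≤ 38% → qualifies.
Program C: score 675 ≥ 660; DTI 37.1% ≤ 45%; employment 57 ≥ 12 mo → qualifies.
Qualifying: Program A, Program B, Program C. Lowest rate is 9.85% → Program B.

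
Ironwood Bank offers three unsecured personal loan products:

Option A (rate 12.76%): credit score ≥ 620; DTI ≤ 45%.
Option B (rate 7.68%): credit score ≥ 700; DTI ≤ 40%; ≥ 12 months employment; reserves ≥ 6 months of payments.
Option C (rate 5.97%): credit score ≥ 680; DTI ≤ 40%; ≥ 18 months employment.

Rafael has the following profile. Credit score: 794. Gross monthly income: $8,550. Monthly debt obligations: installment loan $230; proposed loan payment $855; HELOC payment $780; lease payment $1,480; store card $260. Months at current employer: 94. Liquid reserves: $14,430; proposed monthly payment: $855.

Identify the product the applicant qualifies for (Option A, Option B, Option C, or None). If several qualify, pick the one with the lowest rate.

Option A

Total debts = (230 + 855 + 780 + 1,480 + 260) = 3,605; DTI = 3,605/8,550 = 42.2%.
Reserves = 14,430/855 = 16.9 months.
Option A: score 794 ≥ 620; DTI 42.2% ≤ 45% → qualifies.
Option B: score 794 ≥ 700; DTI 42.2% > 40%; employment 94 ≥ 12 mo; reserves 16.9 ≥ 6 mo → does not qualify.
Option C: score 794 ≥ 680; DTI 42.2% > 40%; employment 94 ≥ 18 mo → does not qualify.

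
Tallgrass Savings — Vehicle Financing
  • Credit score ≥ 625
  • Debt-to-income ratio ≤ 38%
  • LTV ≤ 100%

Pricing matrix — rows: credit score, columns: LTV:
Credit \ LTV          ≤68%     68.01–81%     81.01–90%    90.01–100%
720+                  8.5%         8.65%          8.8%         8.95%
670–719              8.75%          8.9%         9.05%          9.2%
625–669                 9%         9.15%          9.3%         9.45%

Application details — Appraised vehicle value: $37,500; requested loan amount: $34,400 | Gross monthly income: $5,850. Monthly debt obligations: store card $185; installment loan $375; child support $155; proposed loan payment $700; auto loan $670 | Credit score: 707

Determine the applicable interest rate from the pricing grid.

9.2%

Credit score 707 ≥ 625; Total monthly debts = (185 + 375 + 155 + 700 + 670) = 2,085. DTI: 2,085 ÷ 5,850 = 35.6%, within the 38% cap
LTV = 34,400/37,500 = 91.7% ≤ 100%
Row: 707 falls in 670–719. Column: 91.7% falls in 90.01–100%. Rate = 9.2%.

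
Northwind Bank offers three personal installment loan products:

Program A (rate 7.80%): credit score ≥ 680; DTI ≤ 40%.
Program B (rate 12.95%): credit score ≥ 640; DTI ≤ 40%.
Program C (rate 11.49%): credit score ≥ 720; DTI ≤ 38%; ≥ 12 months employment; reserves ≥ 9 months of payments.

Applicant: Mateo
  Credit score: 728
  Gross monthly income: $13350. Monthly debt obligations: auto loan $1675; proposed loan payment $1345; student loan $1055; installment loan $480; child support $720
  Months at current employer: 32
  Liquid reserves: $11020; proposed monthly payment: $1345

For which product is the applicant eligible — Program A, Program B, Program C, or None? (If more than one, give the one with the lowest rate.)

Program A

Total debts = (1,675 + 1,345 + 1,055 + 480 + 720) = 5,275; DTI = 5,275/13,350 = 39.5%.
Reserves = 11,020/1,345 = 8.2 months.
Program A: score 728 ≥ 680; DTI 39.5% ≤ 40% → qualifies.
Program B: score 728 ≥ 640; DTI 39.5% ≤ 40% → qualifies.
Program C: score 728 ≥ 720; DTI 39.5% > 38%; employment 32 ≥ 12 mo; reserves 8.2 < 9 mo → does not qualify.
Qualifying: Program A, Program B. Lowest rate is 7.80% → Program A.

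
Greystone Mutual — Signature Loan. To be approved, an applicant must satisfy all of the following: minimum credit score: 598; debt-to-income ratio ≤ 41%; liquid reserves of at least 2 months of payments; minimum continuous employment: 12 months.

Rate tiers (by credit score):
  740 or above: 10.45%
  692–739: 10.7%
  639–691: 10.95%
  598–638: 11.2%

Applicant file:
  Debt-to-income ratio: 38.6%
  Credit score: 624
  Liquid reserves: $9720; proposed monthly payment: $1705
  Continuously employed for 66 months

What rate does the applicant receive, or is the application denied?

Credit score 624 ≥ 598 (meets minimum)
Liquid reserves cover 9,720/1,705 = 5.7 months — ≥ 2 required
DTI 38.6% ≤ 41%
Employment 66 ≥ 12 months
All requirements met. Score 624 falls in the 598–638 tier → 11.2%.

Approved at 11.2%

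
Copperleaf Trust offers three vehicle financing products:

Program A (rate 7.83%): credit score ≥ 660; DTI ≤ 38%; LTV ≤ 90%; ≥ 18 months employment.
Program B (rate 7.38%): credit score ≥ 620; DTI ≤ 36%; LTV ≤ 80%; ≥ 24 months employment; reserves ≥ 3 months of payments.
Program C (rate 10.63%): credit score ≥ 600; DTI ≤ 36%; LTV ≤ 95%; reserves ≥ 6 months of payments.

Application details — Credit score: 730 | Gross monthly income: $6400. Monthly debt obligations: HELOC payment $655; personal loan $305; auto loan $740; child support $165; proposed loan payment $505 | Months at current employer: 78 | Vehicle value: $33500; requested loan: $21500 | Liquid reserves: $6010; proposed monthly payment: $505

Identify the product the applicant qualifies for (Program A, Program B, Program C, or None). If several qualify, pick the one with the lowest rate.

Total debts = (655 + 305 + 740 + 165 + 505) = 2,370; DTI = 2,370/6,400 = 37%.
LTV = 21,500/33,500 = 64.2%.
Reserves = 6,010/505 = 11.9 months.
Program A: score 730 ≥ 660; DTI 37% ≤ 38%; LTV 64.2% ≤ 90%; employment 78 ≥ 18 mo → qualifies.
Program B: score 730 ≥ 620; DTI 37% > 36%; LTV 64.2% ≤ 80%; employment 78 ≥ 24 mo; reserves 11.9 ≥ 3 mo → does not qualify.
Program C: score 730 ≥ 600; DTI 37% > 36%; LTV 64.2% ≤ 95%; reserves 11.9 ≥ 6 mo → does not qualify.

Program A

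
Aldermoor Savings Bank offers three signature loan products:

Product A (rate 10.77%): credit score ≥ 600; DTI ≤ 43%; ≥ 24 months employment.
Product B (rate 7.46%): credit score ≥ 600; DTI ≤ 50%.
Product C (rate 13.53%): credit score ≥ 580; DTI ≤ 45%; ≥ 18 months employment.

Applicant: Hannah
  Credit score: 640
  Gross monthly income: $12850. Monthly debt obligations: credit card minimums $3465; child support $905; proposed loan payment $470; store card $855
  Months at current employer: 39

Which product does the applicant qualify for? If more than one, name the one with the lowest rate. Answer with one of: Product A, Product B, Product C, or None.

Product B

Total debts = (3,465 + 905 + 470 + 855) = 5,695; DTI = 5,695/12,850 = 44.3%.
Product A: score 640 ≥ 600; DTI 44.3% > 43%; employment 39 ≥ 24 mo → does not qualify.
Product B: score 640 ≥ 600; DTI 44.3% ≤ 50% → qualifies.
Product C: score 640 ≥ 580; DTI 44.3% ≤ 45%; employment 39 ≥ 18 mo → qualifies.
Qualifying: Product B, Product C. Lowest rate is 7.46% → Product B.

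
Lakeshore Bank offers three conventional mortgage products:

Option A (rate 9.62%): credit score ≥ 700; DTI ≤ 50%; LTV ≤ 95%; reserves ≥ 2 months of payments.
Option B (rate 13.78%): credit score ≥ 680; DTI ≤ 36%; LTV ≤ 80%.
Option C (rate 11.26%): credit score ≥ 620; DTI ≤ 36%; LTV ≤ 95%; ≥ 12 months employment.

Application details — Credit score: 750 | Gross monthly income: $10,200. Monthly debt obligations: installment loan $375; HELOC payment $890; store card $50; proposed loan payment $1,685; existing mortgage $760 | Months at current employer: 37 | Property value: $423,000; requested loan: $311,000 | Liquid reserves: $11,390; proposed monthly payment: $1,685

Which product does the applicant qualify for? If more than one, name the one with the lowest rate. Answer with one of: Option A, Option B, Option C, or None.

Total debts = (375 + 890 + 50 + 1,685 + 760) = 3,760; DTI = 3,760/10,200 = 36.9%.
LTV = 311,000/423,000 = 73.5%.
Reserves = 11,390/1,685 = 6.8 months.
Option A: score 750 ≥ 700; DTI 36.9% ≤ 50%; LTV 73.5% ≤ 95%; reserves 6.8 ≥ 2 mo → qualifies.
Option B: score 750 ≥ 680; DTI 36.9% > 36%; LTV 73.5% ≤ 80% → does not qualify.
Option C: score 750 ≥ 620; DTI 36.9% > 36%; LTV 73.5% ≤ 95%; employment 37 ≥ 12 mo → does not qualify.

Option A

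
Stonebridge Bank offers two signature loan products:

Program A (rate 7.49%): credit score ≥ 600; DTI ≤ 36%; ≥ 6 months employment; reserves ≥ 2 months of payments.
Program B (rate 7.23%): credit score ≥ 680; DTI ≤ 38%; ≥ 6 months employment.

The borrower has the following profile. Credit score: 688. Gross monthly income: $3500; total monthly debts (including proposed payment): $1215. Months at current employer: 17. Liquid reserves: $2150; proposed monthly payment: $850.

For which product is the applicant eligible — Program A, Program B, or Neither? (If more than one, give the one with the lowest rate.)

DTI = 1,215/3,500 = 34.7%.
Reserves = 2,150/850 = 2.5 months.
Program A: score 688 ≥ 600; DTI 34.7% ≤ 36%; employment 17 ≥ 6 mo; reserves 2.5 ≥ 2 mo → qualifies.
Program B: score 688 ≥ 680; DTI 34.7% ≤ 38%; employment 17 ≥ 6 mo → qualifies.
Qualifying: Program A, Program B. Lowest rate is 7.23% → Program B.

Program B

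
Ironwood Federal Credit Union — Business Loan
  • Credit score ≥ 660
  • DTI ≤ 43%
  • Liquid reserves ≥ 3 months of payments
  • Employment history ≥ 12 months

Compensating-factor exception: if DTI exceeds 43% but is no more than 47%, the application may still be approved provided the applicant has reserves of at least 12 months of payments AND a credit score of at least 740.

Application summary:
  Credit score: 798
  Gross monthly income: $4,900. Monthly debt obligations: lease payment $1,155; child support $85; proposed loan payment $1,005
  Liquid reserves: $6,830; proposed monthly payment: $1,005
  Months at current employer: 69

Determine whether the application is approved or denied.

Denied

Credit score 798 ≥ 660 (meets base)
Total debts = (1,155 + 85 + 1,005) = 2,245. DTI: 2,245 ÷ 4,900 = 45.8%, over the 43% base limit.
Reserves: 6,830 ÷ 1,005 = 6.8 months (meets 3-month minimum)
Employment 69 ≥ 12 months
DTI 45.8% is within the 43%–47% exception band; checking compensating factors.
Reserves 6.8 < 12 months; credit score 798 ≥ 740.
Override conditions not both satisfied; exception does not apply.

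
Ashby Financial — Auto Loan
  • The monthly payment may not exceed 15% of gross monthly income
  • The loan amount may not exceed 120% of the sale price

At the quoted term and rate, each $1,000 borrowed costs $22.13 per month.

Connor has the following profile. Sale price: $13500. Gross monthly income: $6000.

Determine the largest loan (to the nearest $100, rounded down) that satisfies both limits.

$16,200

Payment cap: 15% × $6,000 = $900/month.
At $22.13 per $1,000, that supports 900/22.13 × 1,000 ≈ $40,668 → $40,600.
LTV cap: 120% × $13,500 = $16,200 → $16,200.
Binding constraint: loan-to-value.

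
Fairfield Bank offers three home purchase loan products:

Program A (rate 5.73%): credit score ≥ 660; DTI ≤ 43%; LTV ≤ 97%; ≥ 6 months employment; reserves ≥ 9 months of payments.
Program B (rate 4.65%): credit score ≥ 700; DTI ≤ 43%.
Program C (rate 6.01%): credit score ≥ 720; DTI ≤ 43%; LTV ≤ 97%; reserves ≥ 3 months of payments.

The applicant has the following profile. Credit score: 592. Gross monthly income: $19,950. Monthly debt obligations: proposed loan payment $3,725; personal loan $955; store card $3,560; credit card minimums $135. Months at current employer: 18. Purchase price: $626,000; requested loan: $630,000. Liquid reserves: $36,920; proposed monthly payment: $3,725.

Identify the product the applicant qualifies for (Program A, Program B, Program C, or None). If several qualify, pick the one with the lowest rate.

None

Total debts = (3,725 + 955 + 3,560 + 135) = 8,375; DTI = 8,375/19,950 = 42%.
LTV = 630,000/626,000 = 100.6%.
Reserves = 36,920/3,725 = 9.9 months.
Program A: score 592 < 660; DTI 42% ≤ 43%; LTV 100.6% > 97%; employment 18 ≥ 6 mo; reserves 9.9 ≥ 9 mo → does not qualify.
Program B: score 592 < 700; DTI 42% ≤ 43% → does not qualify.
Program C: score 592 < 720; DTI 42% ≤ 43%; LTV 100.6% > 97%; reserves 9.9 ≥ 3 mo → does not qualify.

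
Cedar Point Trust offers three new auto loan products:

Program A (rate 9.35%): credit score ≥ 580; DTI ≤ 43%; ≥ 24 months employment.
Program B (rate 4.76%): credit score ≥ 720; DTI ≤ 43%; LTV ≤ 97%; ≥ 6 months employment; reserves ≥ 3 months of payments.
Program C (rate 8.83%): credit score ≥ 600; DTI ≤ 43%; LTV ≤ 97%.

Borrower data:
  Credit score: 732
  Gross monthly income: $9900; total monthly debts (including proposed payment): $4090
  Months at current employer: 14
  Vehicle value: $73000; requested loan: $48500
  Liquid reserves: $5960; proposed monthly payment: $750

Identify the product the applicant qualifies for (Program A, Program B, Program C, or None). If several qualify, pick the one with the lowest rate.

DTI = 4,090/9,900 = 41.3%.
LTV = 48,500/73,000 = 66.4%.
Reserves = 5,960/750 = 7.9 months.
Program A: score 732 ≥ 580; DTI 41.3% ≤ 43%; employment 14 < 24 mo → does not qualify.
Program B: score 732 ≥ 720; DTI 41.3% ≤ 43%; LTV 66.4% ≤ 97%; employment 14 ≥ 6 mo; reserves 7.9 ≥ 3 mo → qualifies.
Program C: score 732 ≥ 600; DTI 41.3% ≤ 43%; LTV 66.4% ≤ 97% → qualifies.
Qualifying: Program B, Program C. Lowest rate is 4.76% → Program B.

Program B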